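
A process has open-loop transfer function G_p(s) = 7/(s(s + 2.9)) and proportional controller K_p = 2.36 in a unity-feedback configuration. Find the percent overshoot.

From 1 + K_pG_p(s) = 0: s² + 2.9s + 16.52 = 0 ⇒ ω_n = 4.064, ζ = 0.3567.
%OS = 100·exp(−πζ/√(1−ζ²)) = 100·exp(−π·0.3567/√0.8727) = 30.1%.

30.1%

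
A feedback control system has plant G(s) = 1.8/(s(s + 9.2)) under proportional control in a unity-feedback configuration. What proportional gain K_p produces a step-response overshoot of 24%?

From %OS = 100·exp(−πζ/√(1−ζ²)) = 24%, ζ = −ln(0.24)/√(π²+ln²(0.24)) = 0.4136.
Characteristic equation s² + 9.2s + 1.8K_p = 0 gives ζ = 9.2/(2√(1.8K_p)).
Setting ζ = 0.4136: √(1.8K_p) = 9.2/(2·0.4136) = 11.12, so K_p = 123.7/1.8 = 68.7.

K_p = 68.7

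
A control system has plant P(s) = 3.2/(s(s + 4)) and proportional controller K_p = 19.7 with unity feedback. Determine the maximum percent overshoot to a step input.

From 1 + K_pP(s) = 0: s² + 4s + 63.04 = 0 ⇒ ω_n = 7.94, ζ = 0.2519.
%OS = 100·exp(−πζ/√(1−ζ²)) = 100·exp(−π·0.2519/√0.9365) = 44.1%.

44.1%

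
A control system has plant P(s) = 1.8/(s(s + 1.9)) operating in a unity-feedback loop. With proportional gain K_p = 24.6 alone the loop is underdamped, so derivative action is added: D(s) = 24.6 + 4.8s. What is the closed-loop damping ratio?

Forward path: (24.6 + 4.8s)·1.8/(s(s+1.9)). The closed-loop characteristic equation is s² + (1.9 + 1.8·4.8)s + 1.8·24.6 = 0.
That is s² + 10.54s + 44.28 = 0, so ω_n = 6.654 rad/s and ζ = 10.54/(2·6.654) = 0.792.

ζ = 0.792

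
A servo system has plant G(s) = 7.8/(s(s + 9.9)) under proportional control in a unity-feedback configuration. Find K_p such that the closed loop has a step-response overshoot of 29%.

K_p = 23.4

From %OS = 100·exp(−πζ/√(1−ζ²)) = 29%, ζ = −ln(0.29)/√(π²+ln²(0.29)) = 0.3666.
Characteristic equation s² + 9.9s + 7.8K_p = 0 gives ζ = 9.9/(2√(7.8K_p)).
Setting ζ = 0.3666: √(7.8K_p) = 9.9/(2·0.3666) = 13.5, so K_p = 182.3/7.8 = 23.4.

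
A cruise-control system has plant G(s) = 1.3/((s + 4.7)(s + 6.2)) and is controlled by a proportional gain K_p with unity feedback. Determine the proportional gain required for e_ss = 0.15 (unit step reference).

K_p = 127

Steady-state error for a unit step on this type-0 loop is 1/(1 + K_p·G(0)).
G(0) = 0.04461. Require 1/(1 + K_p·0.04461) = 0.15, so 1 + 0.04461·K_p = 6.667.
K_p = (6.667 − 1)/0.04461 = 127.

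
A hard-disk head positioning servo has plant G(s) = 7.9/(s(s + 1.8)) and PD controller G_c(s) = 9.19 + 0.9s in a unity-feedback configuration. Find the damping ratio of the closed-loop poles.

ζ = 0.523

Forward path: (9.19 + 0.9s)·7.9/(s(s+1.8)). The closed-loop characteristic equation is s² + (1.8 + 7.9·0.9)s + 7.9·9.19 = 0.
That is s² + 8.91s + 72.6 = 0, so ω_n = 8.521 rad/s and ζ = 8.91/(2·8.521) = 0.5228.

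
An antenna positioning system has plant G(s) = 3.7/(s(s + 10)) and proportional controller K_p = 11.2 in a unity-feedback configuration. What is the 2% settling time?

Closed-loop characteristic equation: s² + 10s + 41.44 = 0, so ω_n = 6.437 rad/s and ζ = 10/(2·6.437) = 0.7767.
2% settling time T_s ≈ 4/(ζω_n) = 4/5 = 0.8 s.

T_s ≈ 0.8 s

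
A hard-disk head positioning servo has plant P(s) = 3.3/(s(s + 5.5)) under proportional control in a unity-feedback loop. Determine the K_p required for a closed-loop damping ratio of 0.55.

Closed-loop characteristic equation: s² + 5.5s + K_p·3.3 = 0.
So ω_n = √(3.3K_p) and 2ζω_n = 5.5, giving ζ = 5.5/(2√(3.3K_p)).
Setting ζ = 0.55: √(3.3K_p) = 5.5/(2·0.55) = 5, so K_p = 25/3.3 = 7.58.

K_p = 7.58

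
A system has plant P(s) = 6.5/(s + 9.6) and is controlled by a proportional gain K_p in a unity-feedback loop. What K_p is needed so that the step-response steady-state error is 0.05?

K_p = 28.1

For a type-0 loop with proportional control, e_ss = 1/(1 + K_p·P(0)).
P(0) = 0.6771. Require 1/(1 + K_p·0.6771) = 0.05, so 1 + 0.6771·K_p = 20.
K_p = (20 − 1)/0.6771 = 28.1.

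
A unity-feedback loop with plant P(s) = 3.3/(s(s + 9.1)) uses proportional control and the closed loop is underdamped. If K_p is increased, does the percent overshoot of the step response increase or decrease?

increase

Characteristic equation s² + 9.1s + K_p·3.3 = 0: raising K_p raises ω_n while 2ζω_n = 9.1 is fixed, so ζ falls and overshoot grows.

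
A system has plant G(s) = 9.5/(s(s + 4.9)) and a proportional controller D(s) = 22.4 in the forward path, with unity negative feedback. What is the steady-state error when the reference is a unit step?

0

The open loop D(s)G(s) has a pole at the origin (type 1), so the static position error constant is infinite and e_ss = 1/(1+∞) = 0.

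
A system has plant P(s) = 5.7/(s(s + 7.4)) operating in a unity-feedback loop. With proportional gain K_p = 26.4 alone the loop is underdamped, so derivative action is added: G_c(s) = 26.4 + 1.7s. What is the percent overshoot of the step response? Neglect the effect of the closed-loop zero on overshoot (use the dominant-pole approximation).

4.74%

Forward path: (26.4 + 1.7s)·5.7/(s(s+7.4)). The closed-loop characteristic equation is s² + (7.4 + 5.7·1.7)s + 5.7·26.4 = 0.
That is s² + 17.09s + 150.5 = 0, so ω_n = 12.27 rad/s and ζ = 17.09/(2·12.27) = 0.6966.
%OS = 100·exp(−πζ/√(1−ζ²)) = 4.74%.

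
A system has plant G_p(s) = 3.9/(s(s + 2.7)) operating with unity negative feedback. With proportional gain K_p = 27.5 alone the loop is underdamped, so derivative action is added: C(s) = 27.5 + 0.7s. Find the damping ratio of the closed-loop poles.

ζ = 0.262

Forward path: (27.5 + 0.7s)·3.9/(s(s+2.7)). The closed-loop characteristic equation is s² + (2.7 + 3.9·0.7)s + 3.9·27.5 = 0.
That is s² + 5.43s + 107.2 = 0, so ω_n = 10.36 rad/s and ζ = 5.43/(2·10.36) = 0.2622.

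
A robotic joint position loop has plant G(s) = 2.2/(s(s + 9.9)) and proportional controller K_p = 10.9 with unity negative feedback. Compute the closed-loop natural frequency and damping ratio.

The closed-loop denominator is s(s+9.9) + 10.9·2.2 = s² + 9.9s + 23.98.
So ω_n² = 23.98 ⇒ ω_n = 4.897 rad/s, and ζ = 9.9/(2ω_n) = 1.01.

ω_n = 4.9 rad/s, ζ = 1.01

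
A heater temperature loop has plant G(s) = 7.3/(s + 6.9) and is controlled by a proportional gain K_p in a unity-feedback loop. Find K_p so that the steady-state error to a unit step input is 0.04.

K_p = 22.7

For a type-0 loop with proportional control, e_ss = 1/(1 + K_p·G(0)).
G(0) = 1.058. Require 1/(1 + K_p·1.058) = 0.04, so 1 + 1.058·K_p = 25.
K_p = (25 − 1)/1.058 = 22.7.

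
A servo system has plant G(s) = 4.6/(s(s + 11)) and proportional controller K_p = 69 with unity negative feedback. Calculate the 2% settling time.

T_s ≈ 0.727 s

From 1 + K_pG(s) = 0: s² + 11s + 317.4 = 0 ⇒ ω_n = 17.82, ζ = 0.3087.
2% settling time T_s ≈ 4/(ζω_n) = 4/5.5 = 0.727 s.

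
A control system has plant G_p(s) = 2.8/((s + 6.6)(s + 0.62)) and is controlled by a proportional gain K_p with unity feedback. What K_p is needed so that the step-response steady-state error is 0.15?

For a type-0 loop with proportional control, e_ss = 1/(1 + K_p·G_p(0)).
G_p(0) = 0.6843. Require 1/(1 + K_p·0.6843) = 0.15, so 1 + 0.6843·K_p = 6.667.
K_p = (6.667 − 1)/0.6843 = 8.28.

K_p = 8.28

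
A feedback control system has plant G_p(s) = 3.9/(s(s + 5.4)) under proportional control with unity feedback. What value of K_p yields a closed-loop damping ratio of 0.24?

Closed-loop characteristic equation: s² + 5.4s + K_p·3.9 = 0.
So ω_n = √(3.9K_p) and 2ζω_n = 5.4, giving ζ = 5.4/(2√(3.9K_p)).
Setting ζ = 0.24: √(3.9K_p) = 5.4/(2·0.24) = 11.25, so K_p = 126.6/3.9 = 32.5.

K_p = 32.5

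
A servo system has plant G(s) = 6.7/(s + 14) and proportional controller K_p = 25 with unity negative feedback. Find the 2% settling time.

T_s ≈ 0.022 s

Closed-loop transfer function: T(s) = K_p·G(s)/(1 + K_p·G(s)) = 167.5/(s + 14 + 167.5) = 167.5/(s + 181.5).
Time constant τ = 1/181.5 = 0.00551 s, so the 2% settling time is about 4τ = 0.022 s.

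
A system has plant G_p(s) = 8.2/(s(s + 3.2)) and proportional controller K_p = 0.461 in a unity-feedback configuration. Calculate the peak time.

The closed-loop denominator s² + 3.2s + 3.78 gives ω_n = √3.78 = 1.944 and ζ = 3.2/(2ω_n) = 0.8229.
Damped frequency ω_d = ω_n√(1−ζ²) = 1.105 rad/s, so peak time T_p = π/ω_d = 2.84 s.

T_p = 2.84 s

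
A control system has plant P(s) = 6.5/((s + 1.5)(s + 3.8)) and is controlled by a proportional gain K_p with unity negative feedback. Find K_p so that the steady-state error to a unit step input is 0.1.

K_p = 7.89

The loop is type 0, so e_ss(step) = 1/(1 + K_pos) with K_pos = K_p·P(0).
P(0) = 1.14. Require 1/(1 + K_p·1.14) = 0.1, so 1 + 1.14·K_p = 10.
K_p = (10 − 1)/1.14 = 7.89.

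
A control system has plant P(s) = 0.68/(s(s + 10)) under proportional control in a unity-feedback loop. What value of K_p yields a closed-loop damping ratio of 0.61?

K_p = 98.8

Closed-loop characteristic equation: s² + 10s + K_p·0.68 = 0.
So ω_n = √(0.68K_p) and 2ζω_n = 10, giving ζ = 10/(2√(0.68K_p)).
Setting ζ = 0.61: √(0.68K_p) = 10/(2·0.61) = 8.197, so K_p = 67.19/0.68 = 98.8.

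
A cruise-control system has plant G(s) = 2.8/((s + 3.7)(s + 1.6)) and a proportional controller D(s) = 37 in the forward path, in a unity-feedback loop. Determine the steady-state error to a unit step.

0.0541

The loop is type 0. Static position error constant K_pos = D(0)·G(0) = 37·0.473 = 17.5.
Steady-state error to a unit step: e_ss = 1/(1+K_pos) = 1/18.5 = 0.0541.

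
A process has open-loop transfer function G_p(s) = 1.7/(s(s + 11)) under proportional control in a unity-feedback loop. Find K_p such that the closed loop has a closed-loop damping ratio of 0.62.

K_p = 46.3

Closed-loop characteristic equation: s² + 11s + K_p·1.7 = 0.
So ω_n = √(1.7K_p) and 2ζω_n = 11, giving ζ = 11/(2√(1.7K_p)).
Setting ζ = 0.62: √(1.7K_p) = 11/(2·0.62) = 8.871, so K_p = 78.69/1.7 = 46.3.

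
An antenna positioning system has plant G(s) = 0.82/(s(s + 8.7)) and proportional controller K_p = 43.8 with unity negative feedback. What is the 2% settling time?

T_s ≈ 0.92 s

From 1 + K_pG(s) = 0: s² + 8.7s + 35.92 = 0 ⇒ ω_n = 5.993, ζ = 0.7258.
2% settling time T_s ≈ 4/(ζω_n) = 4/4.35 = 0.92 s.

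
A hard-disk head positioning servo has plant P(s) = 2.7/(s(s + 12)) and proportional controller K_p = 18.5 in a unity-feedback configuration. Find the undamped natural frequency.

ω_n = 7.07 rad/s

1 + K_p·P(s) = 0 gives s² + 12s + 49.95 = 0.
Matching s² + 2ζω_n s + ω_n²: ω_n = √49.95 = 7.068 rad/s and 2ζω_n = 12, so ζ = 12/(2·7.068) = 0.849.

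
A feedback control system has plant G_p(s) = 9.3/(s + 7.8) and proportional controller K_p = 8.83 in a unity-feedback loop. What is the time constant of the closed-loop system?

τ = 0.0111 s

Closed-loop transfer function: T(s) = K_p·G_p(s)/(1 + K_p·G_p(s)) = 82.12/(s + 7.8 + 82.12) = 82.12/(s + 89.92).
Time constant τ = 1/89.92 = 0.0111 s.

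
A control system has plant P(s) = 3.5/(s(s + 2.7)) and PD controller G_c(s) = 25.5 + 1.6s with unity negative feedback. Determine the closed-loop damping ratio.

ζ = 0.439

Forward path: (25.5 + 1.6s)·3.5/(s(s+2.7)). The closed-loop characteristic equation is s² + (2.7 + 3.5·1.6)s + 3.5·25.5 = 0.
That is s² + 8.3s + 89.25 = 0, so ω_n = 9.447 rad/s and ζ = 8.3/(2·9.447) = 0.4393.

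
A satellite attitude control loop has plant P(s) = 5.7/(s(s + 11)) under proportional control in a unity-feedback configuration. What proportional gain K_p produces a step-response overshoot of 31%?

From %OS = 100·exp(−πζ/√(1−ζ²)) = 31%, ζ = −ln(0.31)/√(π²+ln²(0.31)) = 0.3493.
Characteristic equation s² + 11s + 5.7K_p = 0 gives ζ = 11/(2√(5.7K_p)).
Setting ζ = 0.3493: √(5.7K_p) = 11/(2·0.3493) = 15.75, so K_p = 247.9/5.7 = 43.5.

K_p = 43.5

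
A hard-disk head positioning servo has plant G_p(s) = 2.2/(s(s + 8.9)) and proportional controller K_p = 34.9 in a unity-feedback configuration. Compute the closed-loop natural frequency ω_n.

ω_n = 8.76 rad/s

1 + K_p·G_p(s) = 0 gives s² + 8.9s + 76.78 = 0.
Matching s² + 2ζω_n s + ω_n²: ω_n = √76.78 = 8.762 rad/s and 2ζω_n = 8.9, so ζ = 8.9/(2·8.762) = 0.508.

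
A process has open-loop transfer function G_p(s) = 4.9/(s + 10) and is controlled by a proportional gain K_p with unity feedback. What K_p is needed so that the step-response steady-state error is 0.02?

K_p = 100

The loop is type 0, so e_ss(step) = 1/(1 + K_pos) with K_pos = K_p·G_p(0).
G_p(0) = 0.49. Require 1/(1 + K_p·0.49) = 0.02, so 1 + 0.49·K_p = 50.
K_p = (50 − 1)/0.49 = 100.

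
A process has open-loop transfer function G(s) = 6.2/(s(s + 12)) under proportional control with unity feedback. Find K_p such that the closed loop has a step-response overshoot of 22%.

From %OS = 100·exp(−πζ/√(1−ζ²)) = 22%, ζ = −ln(0.22)/√(π²+ln²(0.22)) = 0.4342.
Characteristic equation s² + 12s + 6.2K_p = 0 gives ζ = 12/(2√(6.2K_p)).
Setting ζ = 0.4342: √(6.2K_p) = 12/(2·0.4342) = 13.82, so K_p = 191/6.2 = 30.8.

K_p = 30.8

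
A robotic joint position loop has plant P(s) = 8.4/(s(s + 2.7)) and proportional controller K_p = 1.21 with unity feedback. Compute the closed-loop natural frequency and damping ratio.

ω_n = 3.19 rad/s, ζ = 0.423

With unity feedback the closed-loop characteristic equation is s² + 2.7s + 1.21·8.4 = s² + 2.7s + 10.16 = 0.
So ω_n² = 10.16 ⇒ ω_n = 3.188 rad/s, and ζ = 2.7/(2ω_n) = 0.423.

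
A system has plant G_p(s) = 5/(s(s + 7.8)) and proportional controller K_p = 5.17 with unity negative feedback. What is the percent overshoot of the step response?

2.34%

From 1 + K_pG_p(s) = 0: s² + 7.8s + 25.85 = 0 ⇒ ω_n = 5.084, ζ = 0.7671.
%OS = 100·exp(−πζ/√(1−ζ²)) = 100·exp(−π·0.7671/√0.4116) = 2.34%.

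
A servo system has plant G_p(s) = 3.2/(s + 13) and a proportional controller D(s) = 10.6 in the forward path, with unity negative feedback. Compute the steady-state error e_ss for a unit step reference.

The loop is type 0. Static position error constant K_pos = D(0)·G_p(0) = 10.6·0.2462 = 2.609.
Steady-state error to a unit step: e_ss = 1/(1+K_pos) = 1/3.609 = 0.277.

0.277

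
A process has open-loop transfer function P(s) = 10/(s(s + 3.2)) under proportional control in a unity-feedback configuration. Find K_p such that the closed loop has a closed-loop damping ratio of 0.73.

Closed-loop characteristic equation: s² + 3.2s + K_p·10 = 0.
So ω_n = √(10K_p) and 2ζω_n = 3.2, giving ζ = 3.2/(2√(10K_p)).
Setting ζ = 0.73: √(10K_p) = 3.2/(2·0.73) = 2.192, so K_p = 4.804/10 = 0.48.

K_p = 0.48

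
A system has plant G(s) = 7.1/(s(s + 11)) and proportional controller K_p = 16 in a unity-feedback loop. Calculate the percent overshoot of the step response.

15.1%

The closed-loop denominator s² + 11s + 113.6 gives ω_n = √113.6 = 10.66 and ζ = 11/(2ω_n) = 0.516.
%OS = 100·exp(−πζ/√(1−ζ²)) = 100·exp(−π·0.516/√0.7337) = 15.1%.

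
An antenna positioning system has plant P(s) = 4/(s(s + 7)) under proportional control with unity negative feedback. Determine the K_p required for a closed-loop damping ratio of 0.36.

Closed-loop characteristic equation: s² + 7s + K_p·4 = 0.
So ω_n = √(4K_p) and 2ζω_n = 7, giving ζ = 7/(2√(4K_p)).
Setting ζ = 0.36: √(4K_p) = 7/(2·0.36) = 9.722, so K_p = 94.52/4 = 23.6.

K_p = 23.6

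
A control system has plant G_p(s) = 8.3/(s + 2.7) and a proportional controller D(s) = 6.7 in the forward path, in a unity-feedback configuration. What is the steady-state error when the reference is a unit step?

The loop is type 0. Static position error constant K_pos = D(0)·G_p(0) = 6.7·3.074 = 20.6.
Steady-state error to a unit step: e_ss = 1/(1+K_pos) = 1/21.6 = 0.0463.

0.0463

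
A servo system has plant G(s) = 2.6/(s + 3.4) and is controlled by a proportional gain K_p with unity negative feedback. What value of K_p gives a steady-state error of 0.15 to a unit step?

K_p = 7.41

Steady-state error for a unit step on this type-0 loop is 1/(1 + K_p·G(0)).
G(0) = 0.7647. Require 1/(1 + K_p·0.7647) = 0.15, so 1 + 0.7647·K_p = 6.667.
K_p = (6.667 − 1)/0.7647 = 7.41.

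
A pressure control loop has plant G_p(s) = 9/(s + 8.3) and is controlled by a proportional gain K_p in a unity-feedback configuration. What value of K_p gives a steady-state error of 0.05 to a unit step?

The loop is type 0, so e_ss(step) = 1/(1 + K_pos) with K_pos = K_p·G_p(0).
G_p(0) = 1.084. Require 1/(1 + K_p·1.084) = 0.05, so 1 + 1.084·K_p = 20.
K_p = (20 − 1)/1.084 = 17.5.

K_p = 17.5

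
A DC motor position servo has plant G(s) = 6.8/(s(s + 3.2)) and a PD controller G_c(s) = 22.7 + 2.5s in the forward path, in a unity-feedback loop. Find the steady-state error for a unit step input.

0

The open loop G_c(s)G(s) has a pole at the origin (type 1), so the static position error constant is infinite and e_ss = 1/(1+∞) = 0.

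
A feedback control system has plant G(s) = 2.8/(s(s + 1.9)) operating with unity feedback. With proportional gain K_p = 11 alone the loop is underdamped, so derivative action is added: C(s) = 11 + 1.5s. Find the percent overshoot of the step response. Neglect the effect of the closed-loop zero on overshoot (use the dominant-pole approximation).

Forward path: (11 + 1.5s)·2.8/(s(s+1.9)). The closed-loop characteristic equation is s² + (1.9 + 2.8·1.5)s + 2.8·11 = 0.
That is s² + 6.1s + 30.8 = 0, so ω_n = 5.55 rad/s and ζ = 6.1/(2·5.55) = 0.5496.
%OS = 100·exp(−πζ/√(1−ζ²)) = 12.7%.

12.7%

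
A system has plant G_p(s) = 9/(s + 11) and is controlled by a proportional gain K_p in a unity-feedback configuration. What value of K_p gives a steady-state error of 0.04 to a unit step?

For a type-0 loop with proportional control, e_ss = 1/(1 + K_p·G_p(0)).
G_p(0) = 0.8182. Require 1/(1 + K_p·0.8182) = 0.04, so 1 + 0.8182·K_p = 25.
K_p = (25 − 1)/0.8182 = 29.3.

K_p = 29.3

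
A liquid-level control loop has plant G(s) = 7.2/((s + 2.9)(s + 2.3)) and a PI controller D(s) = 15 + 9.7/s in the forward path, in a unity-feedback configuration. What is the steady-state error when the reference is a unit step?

0

The open loop D(s)G(s) has a pole at the origin (type 1), so the static position error constant is infinite and e_ss = 1/(1+∞) = 0.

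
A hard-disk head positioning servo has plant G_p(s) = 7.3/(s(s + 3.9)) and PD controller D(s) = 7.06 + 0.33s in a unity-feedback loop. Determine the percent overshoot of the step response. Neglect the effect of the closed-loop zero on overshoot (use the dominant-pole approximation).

21.5%

Forward path: (7.06 + 0.33s)·7.3/(s(s+3.9)). The closed-loop characteristic equation is s² + (3.9 + 7.3·0.33)s + 7.3·7.06 = 0.
That is s² + 6.309s + 51.54 = 0, so ω_n = 7.179 rad/s and ζ = 6.309/(2·7.179) = 0.4394.
%OS = 100·exp(−πζ/√(1−ζ²)) = 21.5%.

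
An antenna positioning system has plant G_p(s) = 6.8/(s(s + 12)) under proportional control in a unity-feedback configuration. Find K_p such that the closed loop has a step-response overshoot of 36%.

K_p = 55.4

From %OS = 100·exp(−πζ/√(1−ζ²)) = 36%, ζ = −ln(0.36)/√(π²+ln²(0.36)) = 0.3093.
Characteristic equation s² + 12s + 6.8K_p = 0 gives ζ = 12/(2√(6.8K_p)).
Setting ζ = 0.3093: √(6.8K_p) = 12/(2·0.3093) = 19.4, so K_p = 376.4/6.8 = 55.4.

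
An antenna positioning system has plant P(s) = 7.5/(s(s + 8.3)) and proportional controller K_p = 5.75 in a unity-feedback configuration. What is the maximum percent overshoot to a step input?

7.72%

The closed-loop denominator s² + 8.3s + 43.12 gives ω_n = √43.12 = 6.567 and ζ = 8.3/(2ω_n) = 0.632.
%OS = 100·exp(−πζ/√(1−ζ²)) = 100·exp(−π·0.632/√0.6006) = 7.72%.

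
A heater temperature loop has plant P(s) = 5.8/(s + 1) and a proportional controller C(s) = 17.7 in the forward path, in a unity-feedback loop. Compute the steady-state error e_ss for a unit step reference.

The loop is type 0. Static position error constant K_pos = C(0)·P(0) = 17.7·5.8 = 102.7.
Steady-state error to a unit step: e_ss = 1/(1+K_pos) = 1/103.7 = 0.00965.

0.00965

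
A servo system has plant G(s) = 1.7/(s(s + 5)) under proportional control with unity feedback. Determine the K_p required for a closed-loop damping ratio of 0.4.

K_p = 23

Closed-loop characteristic equation: s² + 5s + K_p·1.7 = 0.
So ω_n = √(1.7K_p) and 2ζω_n = 5, giving ζ = 5/(2√(1.7K_p)).
Setting ζ = 0.4: √(1.7K_p) = 5/(2·0.4) = 6.25, so K_p = 39.06/1.7 = 23.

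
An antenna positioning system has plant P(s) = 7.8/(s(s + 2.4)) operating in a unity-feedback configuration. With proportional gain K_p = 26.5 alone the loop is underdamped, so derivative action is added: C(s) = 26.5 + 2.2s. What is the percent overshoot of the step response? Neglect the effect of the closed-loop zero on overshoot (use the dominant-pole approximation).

Forward path: (26.5 + 2.2s)·7.8/(s(s+2.4)). The closed-loop characteristic equation is s² + (2.4 + 7.8·2.2)s + 7.8·26.5 = 0.
That is s² + 19.56s + 206.7 = 0, so ω_n = 14.38 rad/s and ζ = 19.56/(2·14.38) = 0.6803.
%OS = 100·exp(−πζ/√(1−ζ²)) = 5.42%.

5.42%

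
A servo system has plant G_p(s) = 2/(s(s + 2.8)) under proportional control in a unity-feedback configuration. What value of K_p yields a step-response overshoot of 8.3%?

From %OS = 100·exp(−πζ/√(1−ζ²)) = 8.3%, ζ = −ln(0.083)/√(π²+ln²(0.083)) = 0.621.
Characteristic equation s² + 2.8s + 2K_p = 0 gives ζ = 2.8/(2√(2K_p)).
Setting ζ = 0.621: √(2K_p) = 2.8/(2·0.621) = 2.254, so K_p = 5.083/2 = 2.54.

K_p = 2.54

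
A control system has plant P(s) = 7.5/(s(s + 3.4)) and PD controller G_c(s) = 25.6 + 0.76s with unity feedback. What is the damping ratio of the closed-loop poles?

ζ = 0.328

Forward path: (25.6 + 0.76s)·7.5/(s(s+3.4)). The closed-loop characteristic equation is s² + (3.4 + 7.5·0.76)s + 7.5·25.6 = 0.
That is s² + 9.1s + 192 = 0, so ω_n = 13.86 rad/s and ζ = 9.1/(2·13.86) = 0.3284.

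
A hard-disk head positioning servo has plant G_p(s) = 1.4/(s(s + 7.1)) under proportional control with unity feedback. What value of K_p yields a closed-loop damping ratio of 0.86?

Closed-loop characteristic equation: s² + 7.1s + K_p·1.4 = 0.
So ω_n = √(1.4K_p) and 2ζω_n = 7.1, giving ζ = 7.1/(2√(1.4K_p)).
Setting ζ = 0.86: √(1.4K_p) = 7.1/(2·0.86) = 4.128, so K_p = 17.04/1.4 = 12.2.

K_p = 12.2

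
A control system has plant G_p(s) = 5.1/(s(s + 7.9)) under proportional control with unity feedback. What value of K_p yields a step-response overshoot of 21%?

From %OS = 100·exp(−πζ/√(1−ζ²)) = 21%, ζ = −ln(0.21)/√(π²+ln²(0.21)) = 0.4449.
Characteristic equation s² + 7.9s + 5.1K_p = 0 gives ζ = 7.9/(2√(5.1K_p)).
Setting ζ = 0.4449: √(5.1K_p) = 7.9/(2·0.4449) = 8.878, so K_p = 78.83/5.1 = 15.5.

K_p = 15.5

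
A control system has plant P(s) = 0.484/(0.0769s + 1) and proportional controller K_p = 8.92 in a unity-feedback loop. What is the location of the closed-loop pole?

s = -69.15

Closed loop: T(s) = K_p·P/(1+K_p·P) = 4.317/(0.0769s + 1 + 4.317), with pole at s = −(1 + 4.317)/0.0769 = −69.15.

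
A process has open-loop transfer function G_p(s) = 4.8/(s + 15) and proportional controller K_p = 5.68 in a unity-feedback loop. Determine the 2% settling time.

Closed-loop transfer function: T(s) = K_p·G_p(s)/(1 + K_p·G_p(s)) = 27.26/(s + 15 + 27.26) = 27.26/(s + 42.26).
Time constant τ = 1/42.26 = 0.02366 s, so the 2% settling time is about 4τ = 0.0946 s.

T_s ≈ 0.0946 s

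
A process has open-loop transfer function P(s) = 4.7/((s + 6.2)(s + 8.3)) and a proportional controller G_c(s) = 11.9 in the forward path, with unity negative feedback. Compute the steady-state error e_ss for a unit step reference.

The loop is type 0. Static position error constant K_pos = G_c(0)·P(0) = 11.9·0.09133 = 1.087.
Steady-state error to a unit step: e_ss = 1/(1+K_pos) = 1/2.087 = 0.479.

0.479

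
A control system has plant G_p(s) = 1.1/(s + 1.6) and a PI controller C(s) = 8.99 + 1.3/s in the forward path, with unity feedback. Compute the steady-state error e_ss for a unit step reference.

0

The open loop C(s)G_p(s) has a pole at the origin (type 1), so the static position error constant is infinite and e_ss = 1/(1+∞) = 0.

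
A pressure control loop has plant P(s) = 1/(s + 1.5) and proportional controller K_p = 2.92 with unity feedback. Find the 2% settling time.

T_s ≈ 0.905 s

Closed-loop transfer function: T(s) = K_p·P(s)/(1 + K_p·P(s)) = 2.92/(s + 1.5 + 2.92) = 2.92/(s + 4.42).
Time constant τ = 1/4.42 = 0.2262 s, so the 2% settling time is about 4τ = 0.905 s.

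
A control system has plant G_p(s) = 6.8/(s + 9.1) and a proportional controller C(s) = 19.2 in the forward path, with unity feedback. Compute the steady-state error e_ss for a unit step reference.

0.0652

The loop is type 0. Static position error constant K_pos = C(0)·G_p(0) = 19.2·0.7473 = 14.35.
Steady-state error to a unit step: e_ss = 1/(1+K_pos) = 1/15.35 = 0.0652.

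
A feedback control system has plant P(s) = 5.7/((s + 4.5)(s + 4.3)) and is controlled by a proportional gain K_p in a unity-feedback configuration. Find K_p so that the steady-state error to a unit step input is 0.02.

The loop is type 0, so e_ss(step) = 1/(1 + K_pos) with K_pos = K_p·P(0).
P(0) = 0.2946. Require 1/(1 + K_p·0.2946) = 0.02, so 1 + 0.2946·K_p = 50.
K_p = (50 − 1)/0.2946 = 166.

K_p = 166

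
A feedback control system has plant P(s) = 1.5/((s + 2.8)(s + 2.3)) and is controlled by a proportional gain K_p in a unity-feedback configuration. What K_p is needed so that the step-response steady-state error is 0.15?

K_p = 24.3

The loop is type 0, so e_ss(step) = 1/(1 + K_pos) with K_pos = K_p·P(0).
P(0) = 0.2329. Require 1/(1 + K_p·0.2329) = 0.15, so 1 + 0.2329·K_p = 6.667.
K_p = (6.667 − 1)/0.2329 = 24.3.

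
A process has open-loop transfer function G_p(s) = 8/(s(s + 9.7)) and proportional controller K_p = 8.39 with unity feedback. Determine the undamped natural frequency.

ω_n = 8.19 rad/s

1 + K_p·G_p(s) = 0 gives s² + 9.7s + 67.12 = 0.
Matching s² + 2ζω_n s + ω_n²: ω_n = √67.12 = 8.193 rad/s and 2ζω_n = 9.7, so ζ = 9.7/(2·8.193) = 0.592.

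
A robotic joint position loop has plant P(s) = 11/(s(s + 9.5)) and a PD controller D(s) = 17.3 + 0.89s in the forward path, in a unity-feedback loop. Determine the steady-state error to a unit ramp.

0.0499

The loop has one pole at the origin (type 1). Velocity error constant K_v = lim_{s→0} s·D(s)P(s) = 17.3·11/9.5 = 20.03.
Steady-state error to a unit ramp: e_ss = 1/K_v = 0.0499.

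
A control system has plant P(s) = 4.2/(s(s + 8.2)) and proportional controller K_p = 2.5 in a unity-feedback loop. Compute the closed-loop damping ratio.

With unity feedback the closed-loop characteristic equation is s² + 8.2s + 2.5·4.2 = s² + 8.2s + 10.5 = 0.
So ω_n² = 10.5 ⇒ ω_n = 3.24 rad/s, and ζ = 8.2/(2ω_n) = 1.27.

ζ = 1.27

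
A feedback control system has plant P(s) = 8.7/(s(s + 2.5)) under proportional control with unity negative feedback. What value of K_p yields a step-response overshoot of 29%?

From %OS = 100·exp(−πζ/√(1−ζ²)) = 29%, ζ = −ln(0.29)/√(π²+ln²(0.29)) = 0.3666.
Characteristic equation s² + 2.5s + 8.7K_p = 0 gives ζ = 2.5/(2√(8.7K_p)).
Setting ζ = 0.3666: √(8.7K_p) = 2.5/(2·0.3666) = 3.41, so K_p = 11.63/8.7 = 1.34.

K_p = 1.34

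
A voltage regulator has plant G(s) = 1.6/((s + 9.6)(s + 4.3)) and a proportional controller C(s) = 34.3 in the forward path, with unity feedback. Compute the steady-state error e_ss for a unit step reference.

The loop is type 0. Static position error constant K_pos = C(0)·G(0) = 34.3·0.03876 = 1.329.
Steady-state error to a unit step: e_ss = 1/(1+K_pos) = 1/2.329 = 0.429.

0.429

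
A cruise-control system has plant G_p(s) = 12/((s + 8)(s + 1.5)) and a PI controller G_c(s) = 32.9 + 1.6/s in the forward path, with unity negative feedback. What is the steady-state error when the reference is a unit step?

The open loop G_c(s)G_p(s) has a pole at the origin (type 1), so the static position error constant is infinite and e_ss = 1/(1+∞) = 0.

0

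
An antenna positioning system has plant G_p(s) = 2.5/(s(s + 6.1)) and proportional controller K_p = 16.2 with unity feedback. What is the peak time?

Closed-loop characteristic equation: s² + 6.1s + 40.5 = 0, so ω_n = 6.364 rad/s and ζ = 6.1/(2·6.364) = 0.4793.
Damped frequency ω_d = ω_n√(1−ζ²) = 5.585 rad/s, so peak time T_p = π/ω_d = 0.562 s.

T_p = 0.562 s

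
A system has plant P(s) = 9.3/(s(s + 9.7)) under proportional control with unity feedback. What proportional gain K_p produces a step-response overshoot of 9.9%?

K_p = 7.2

From %OS = 100·exp(−πζ/√(1−ζ²)) = 9.9%, ζ = −ln(0.099)/√(π²+ln²(0.099)) = 0.5928.
Characteristic equation s² + 9.7s + 9.3K_p = 0 gives ζ = 9.7/(2√(9.3K_p)).
Setting ζ = 0.5928: √(9.3K_p) = 9.7/(2·0.5928) = 8.181, so K_p = 66.93/9.3 = 7.2.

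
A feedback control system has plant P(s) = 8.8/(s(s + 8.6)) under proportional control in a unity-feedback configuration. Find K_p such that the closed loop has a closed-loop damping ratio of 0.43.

Closed-loop characteristic equation: s² + 8.6s + K_p·8.8 = 0.
So ω_n = √(8.8K_p) and 2ζω_n = 8.6, giving ζ = 8.6/(2√(8.8K_p)).
Setting ζ = 0.43: √(8.8K_p) = 8.6/(2·0.43) = 10, so K_p = 100/8.8 = 11.4.

K_p = 11.4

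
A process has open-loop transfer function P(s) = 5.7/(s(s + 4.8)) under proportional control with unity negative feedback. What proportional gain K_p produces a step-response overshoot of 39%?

K_p = 12.3

From %OS = 100·exp(−πζ/√(1−ζ²)) = 39%, ζ = −ln(0.39)/√(π²+ln²(0.39)) = 0.2871.
Characteristic equation s² + 4.8s + 5.7K_p = 0 gives ζ = 4.8/(2√(5.7K_p)).
Setting ζ = 0.2871: √(5.7K_p) = 4.8/(2·0.2871) = 8.359, so K_p = 69.88/5.7 = 12.3.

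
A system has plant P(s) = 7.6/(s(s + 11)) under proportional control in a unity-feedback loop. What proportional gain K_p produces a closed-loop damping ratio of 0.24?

K_p = 69.1

Closed-loop characteristic equation: s² + 11s + K_p·7.6 = 0.
So ω_n = √(7.6K_p) and 2ζω_n = 11, giving ζ = 11/(2√(7.6K_p)).
Setting ζ = 0.24: √(7.6K_p) = 11/(2·0.24) = 22.92, so K_p = 525.2/7.6 = 69.1.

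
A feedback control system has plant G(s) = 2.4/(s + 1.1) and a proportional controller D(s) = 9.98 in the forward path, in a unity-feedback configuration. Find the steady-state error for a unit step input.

0.0439

The loop is type 0. Static position error constant K_pos = D(0)·G(0) = 9.98·2.182 = 21.77.
Steady-state error to a unit step: e_ss = 1/(1+K_pos) = 1/22.77 = 0.0439.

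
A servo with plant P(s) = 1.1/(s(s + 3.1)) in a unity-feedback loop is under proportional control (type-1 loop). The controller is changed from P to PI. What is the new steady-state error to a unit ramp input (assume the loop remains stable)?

The integrator raises the loop to type 2, so K_v → ∞ and e_ss to a ramp is zero.

0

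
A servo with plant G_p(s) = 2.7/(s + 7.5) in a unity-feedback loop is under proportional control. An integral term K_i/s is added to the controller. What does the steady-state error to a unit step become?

The integrator makes K_pos = lim_{s→0} C(s)G(s) infinite, so e_ss = 1/(1+K_pos) = 0.

0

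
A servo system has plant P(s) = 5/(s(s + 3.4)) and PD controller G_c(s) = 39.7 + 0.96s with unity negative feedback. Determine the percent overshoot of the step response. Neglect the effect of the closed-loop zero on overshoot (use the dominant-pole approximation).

Forward path: (39.7 + 0.96s)·5/(s(s+3.4)). The closed-loop characteristic equation is s² + (3.4 + 5·0.96)s + 5·39.7 = 0.
That is s² + 8.2s + 198.5 = 0, so ω_n = 14.09 rad/s and ζ = 8.2/(2·14.09) = 0.291.
%OS = 100·exp(−πζ/√(1−ζ²)) = 38.5%.

38.5%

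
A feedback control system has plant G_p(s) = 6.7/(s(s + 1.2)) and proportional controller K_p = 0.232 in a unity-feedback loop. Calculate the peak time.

Closed-loop characteristic equation: s² + 1.2s + 1.554 = 0, so ω_n = 1.247 rad/s and ζ = 1.2/(2·1.247) = 0.4812.
Damped frequency ω_d = ω_n√(1−ζ²) = 1.093 rad/s, so peak time T_p = π/ω_d = 2.87 s.

T_p = 2.87 s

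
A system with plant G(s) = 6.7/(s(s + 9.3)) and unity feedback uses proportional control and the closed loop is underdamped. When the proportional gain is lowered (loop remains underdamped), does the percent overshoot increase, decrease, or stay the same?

ζ = 9.3/(2√(6.7K_p)) rises as K_p falls; higher damping means less overshoot.

decrease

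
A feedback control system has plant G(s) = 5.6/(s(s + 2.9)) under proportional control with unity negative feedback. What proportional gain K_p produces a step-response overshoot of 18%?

From %OS = 100·exp(−πζ/√(1−ζ²)) = 18%, ζ = −ln(0.18)/√(π²+ln²(0.18)) = 0.4791.
Characteristic equation s² + 2.9s + 5.6K_p = 0 gives ζ = 2.9/(2√(5.6K_p)).
Setting ζ = 0.4791: √(5.6K_p) = 2.9/(2·0.4791) = 3.026, so K_p = 9.159/5.6 = 1.64.

K_p = 1.64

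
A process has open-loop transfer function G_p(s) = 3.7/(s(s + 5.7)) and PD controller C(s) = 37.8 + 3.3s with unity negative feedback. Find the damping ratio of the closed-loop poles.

ζ = 0.757

Forward path: (37.8 + 3.3s)·3.7/(s(s+5.7)). The closed-loop characteristic equation is s² + (5.7 + 3.7·3.3)s + 3.7·37.8 = 0.
That is s² + 17.91s + 139.9 = 0, so ω_n = 11.83 rad/s and ζ = 17.91/(2·11.83) = 0.7572.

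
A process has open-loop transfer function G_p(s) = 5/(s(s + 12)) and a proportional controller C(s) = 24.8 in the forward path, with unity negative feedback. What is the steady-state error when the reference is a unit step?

0

The open loop C(s)G_p(s) has a pole at the origin (type 1), so the static position error constant is infinite and e_ss = 1/(1+∞) = 0.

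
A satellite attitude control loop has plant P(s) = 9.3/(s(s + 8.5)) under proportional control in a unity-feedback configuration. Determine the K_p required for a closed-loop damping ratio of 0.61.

Closed-loop characteristic equation: s² + 8.5s + K_p·9.3 = 0.
So ω_n = √(9.3K_p) and 2ζω_n = 8.5, giving ζ = 8.5/(2√(9.3K_p)).
Setting ζ = 0.61: √(9.3K_p) = 8.5/(2·0.61) = 6.967, so K_p = 48.54/9.3 = 5.22.

K_p = 5.22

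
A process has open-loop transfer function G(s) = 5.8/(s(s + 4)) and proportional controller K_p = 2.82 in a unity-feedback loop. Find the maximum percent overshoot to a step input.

The closed-loop denominator s² + 4s + 16.36 gives ω_n = √16.36 = 4.044 and ζ = 4/(2ω_n) = 0.4945.
%OS = 100·exp(−πζ/√(1−ζ²)) = 100·exp(−π·0.4945/√0.7554) = 16.7%.

16.7%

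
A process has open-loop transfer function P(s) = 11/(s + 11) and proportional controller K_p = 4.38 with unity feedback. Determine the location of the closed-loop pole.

Closed-loop transfer function: T(s) = K_p·P(s)/(1 + K_p·P(s)) = 48.18/(s + 11 + 48.18) = 48.18/(s + 59.18).
The closed-loop pole is at s = −59.18.

s = -59.18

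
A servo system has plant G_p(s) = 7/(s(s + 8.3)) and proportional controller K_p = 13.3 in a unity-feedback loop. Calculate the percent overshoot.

From 1 + K_pG_p(s) = 0: s² + 8.3s + 93.1 = 0 ⇒ ω_n = 9.649, ζ = 0.4301.
%OS = 100·exp(−πζ/√(1−ζ²)) = 100·exp(−π·0.4301/√0.815) = 22.4%.

22.4%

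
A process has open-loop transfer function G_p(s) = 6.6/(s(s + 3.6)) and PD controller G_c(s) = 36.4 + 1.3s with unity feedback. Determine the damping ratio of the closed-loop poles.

Forward path: (36.4 + 1.3s)·6.6/(s(s+3.6)). The closed-loop characteristic equation is s² + (3.6 + 6.6·1.3)s + 6.6·36.4 = 0.
That is s² + 12.18s + 240.2 = 0, so ω_n = 15.5 rad/s and ζ = 12.18/(2·15.5) = 0.3929.

ζ = 0.393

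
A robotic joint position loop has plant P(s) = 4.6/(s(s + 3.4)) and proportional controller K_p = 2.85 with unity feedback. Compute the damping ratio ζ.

1 + K_p·P(s) = 0 gives s² + 3.4s + 13.11 = 0.
Matching s² + 2ζω_n s + ω_n²: ω_n = √13.11 = 3.621 rad/s and 2ζω_n = 3.4, so ζ = 3.4/(2·3.621) = 0.47.

ζ = 0.47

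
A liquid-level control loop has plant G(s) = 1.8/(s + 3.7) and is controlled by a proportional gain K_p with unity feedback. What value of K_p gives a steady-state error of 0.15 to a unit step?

K_p = 11.6

For a type-0 loop with proportional control, e_ss = 1/(1 + K_p·G(0)).
G(0) = 0.4865. Require 1/(1 + K_p·0.4865) = 0.15, so 1 + 0.4865·K_p = 6.667.
K_p = (6.667 − 1)/0.4865 = 11.6.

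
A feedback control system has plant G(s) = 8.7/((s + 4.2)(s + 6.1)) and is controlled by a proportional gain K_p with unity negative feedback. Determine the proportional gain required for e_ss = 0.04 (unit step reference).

K_p = 70.7

The loop is type 0, so e_ss(step) = 1/(1 + K_pos) with K_pos = K_p·G(0).
G(0) = 0.3396. Require 1/(1 + K_p·0.3396) = 0.04, so 1 + 0.3396·K_p = 25.
K_p = (25 − 1)/0.3396 = 70.7.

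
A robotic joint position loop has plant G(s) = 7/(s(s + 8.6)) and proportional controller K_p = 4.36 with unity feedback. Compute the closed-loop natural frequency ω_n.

With unity feedback the closed-loop characteristic equation is s² + 8.6s + 4.36·7 = s² + 8.6s + 30.52 = 0.
Matching s² + 2ζω_n s + ω_n²: ω_n = √30.52 = 5.524 rad/s and 2ζω_n = 8.6, so ζ = 8.6/(2·5.524) = 0.778.

ω_n = 5.52 rad/s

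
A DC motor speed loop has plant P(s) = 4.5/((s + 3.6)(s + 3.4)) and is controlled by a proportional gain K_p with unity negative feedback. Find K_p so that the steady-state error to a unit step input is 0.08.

The loop is type 0, so e_ss(step) = 1/(1 + K_pos) with K_pos = K_p·P(0).
P(0) = 0.3676. Require 1/(1 + K_p·0.3676) = 0.08, so 1 + 0.3676·K_p = 12.5.
K_p = (12.5 − 1)/0.3676 = 31.3.

K_p = 31.3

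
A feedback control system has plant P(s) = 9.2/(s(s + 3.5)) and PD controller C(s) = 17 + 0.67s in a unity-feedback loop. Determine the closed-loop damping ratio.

Forward path: (17 + 0.67s)·9.2/(s(s+3.5)). The closed-loop characteristic equation is s² + (3.5 + 9.2·0.67)s + 9.2·17 = 0.
That is s² + 9.664s + 156.4 = 0, so ω_n = 12.51 rad/s and ζ = 9.664/(2·12.51) = 0.3864.

ζ = 0.386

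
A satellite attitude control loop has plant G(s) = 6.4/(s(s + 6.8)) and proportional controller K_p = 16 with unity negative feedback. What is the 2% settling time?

T_s ≈ 1.18 s

From 1 + K_pG(s) = 0: s² + 6.8s + 102.4 = 0 ⇒ ω_n = 10.12, ζ = 0.336.
2% settling time T_s ≈ 4/(ζω_n) = 4/3.4 = 1.18 s.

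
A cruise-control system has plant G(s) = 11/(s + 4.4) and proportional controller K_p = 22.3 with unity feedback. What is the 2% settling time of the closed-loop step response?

Closed-loop transfer function: T(s) = K_p·G(s)/(1 + K_p·G(s)) = 245.3/(s + 4.4 + 245.3) = 245.3/(s + 249.7).
Time constant τ = 1/249.7 = 0.004005 s, so the 2% settling time is about 4τ = 0.016 s.

T_s ≈ 0.016 s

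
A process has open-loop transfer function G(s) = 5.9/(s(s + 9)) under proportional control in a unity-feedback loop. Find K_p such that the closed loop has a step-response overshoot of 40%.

From %OS = 100·exp(−πζ/√(1−ζ²)) = 40%, ζ = −ln(0.4)/√(π²+ln²(0.4)) = 0.28.
Characteristic equation s² + 9s + 5.9K_p = 0 gives ζ = 9/(2√(5.9K_p)).
Setting ζ = 0.28: √(5.9K_p) = 9/(2·0.28) = 16.07, so K_p = 258.3/5.9 = 43.8.

K_p = 43.8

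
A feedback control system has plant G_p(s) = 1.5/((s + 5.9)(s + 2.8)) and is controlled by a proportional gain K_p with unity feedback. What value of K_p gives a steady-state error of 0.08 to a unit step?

K_p = 127

The loop is type 0, so e_ss(step) = 1/(1 + K_pos) with K_pos = K_p·G_p(0).
G_p(0) = 0.0908. Require 1/(1 + K_p·0.0908) = 0.08, so 1 + 0.0908·K_p = 12.5.
K_p = (12.5 − 1)/0.0908 = 127.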